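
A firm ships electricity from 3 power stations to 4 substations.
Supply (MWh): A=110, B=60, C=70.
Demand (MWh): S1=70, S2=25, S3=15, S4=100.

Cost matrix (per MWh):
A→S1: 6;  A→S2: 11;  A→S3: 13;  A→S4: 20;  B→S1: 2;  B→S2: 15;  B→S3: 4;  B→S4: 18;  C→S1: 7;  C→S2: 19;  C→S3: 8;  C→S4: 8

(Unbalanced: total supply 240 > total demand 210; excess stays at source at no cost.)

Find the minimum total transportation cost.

1735

An optimal shipping plan:
  A–S1: 25 × 6 = 150
  A–S2: 25 × 11 = 275
  A–S4: 30 × 20 = 600
  B–S1: 45 × 2 = 90
  B–S3: 15 × 4 = 60
  C–S4: 70 × 8 = 560
Total = 150 + 275 + 600 + 90 + 60 + 560 = 1735.
(Supply check: A ships 80; B ships 60; C ships 70.)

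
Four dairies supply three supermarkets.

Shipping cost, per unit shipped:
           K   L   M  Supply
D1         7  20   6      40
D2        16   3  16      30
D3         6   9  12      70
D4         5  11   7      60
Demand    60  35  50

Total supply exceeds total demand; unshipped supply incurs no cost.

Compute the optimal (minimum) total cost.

755

A cheapest plan:
  D1–M: 40 × 6 = 240
  D2–L: 30 × 3 = 90
  D3–K: 10 × 6 = 60
  D3–L: 5 × 9 = 45
  D4–K: 50 × 5 = 250
  D4–M: 10 × 7 = 70
Total = 240 + 90 + 60 + 45 + 250 + 70 = 755.
(Supply check: D1 ships 40; D2 ships 30; D3 ships 15; D4 ships 60.)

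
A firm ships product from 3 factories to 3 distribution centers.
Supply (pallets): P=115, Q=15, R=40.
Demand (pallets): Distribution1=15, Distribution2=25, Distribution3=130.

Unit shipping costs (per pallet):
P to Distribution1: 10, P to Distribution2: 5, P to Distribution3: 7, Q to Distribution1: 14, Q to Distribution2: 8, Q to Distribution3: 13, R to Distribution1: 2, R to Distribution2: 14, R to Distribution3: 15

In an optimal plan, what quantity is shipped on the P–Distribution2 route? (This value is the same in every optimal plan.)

Solving gives:
  P->Distribution2: 10 × 5 = 50
  P->Distribution3: 105 × 7 = 735
  Q->Distribution2: 15 × 8 = 120
  R->Distribution1: 15 × 2 = 30
  R->Distribution3: 25 × 15 = 375
Total cost = 1310.
So P→Distribution2 carries 10 pallets.

10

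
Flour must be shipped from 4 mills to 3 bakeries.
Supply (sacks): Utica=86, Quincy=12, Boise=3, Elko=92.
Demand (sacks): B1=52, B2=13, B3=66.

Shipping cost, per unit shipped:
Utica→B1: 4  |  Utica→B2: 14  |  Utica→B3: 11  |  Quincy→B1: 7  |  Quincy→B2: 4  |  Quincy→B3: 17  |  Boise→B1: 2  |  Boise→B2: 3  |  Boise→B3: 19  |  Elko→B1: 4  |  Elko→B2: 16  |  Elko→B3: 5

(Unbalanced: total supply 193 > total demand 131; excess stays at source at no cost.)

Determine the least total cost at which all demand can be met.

A cheapest plan:
  Utica->B1: 50 × 4 = 200
  Quincy->B2: 12 × 4 = 48
  Boise->B1: 2 × 2 = 4
  Boise->B2: 1 × 3 = 3
  Elko->B3: 66 × 5 = 330
Total = 200 + 48 + 4 + 3 + 330 = 585.

585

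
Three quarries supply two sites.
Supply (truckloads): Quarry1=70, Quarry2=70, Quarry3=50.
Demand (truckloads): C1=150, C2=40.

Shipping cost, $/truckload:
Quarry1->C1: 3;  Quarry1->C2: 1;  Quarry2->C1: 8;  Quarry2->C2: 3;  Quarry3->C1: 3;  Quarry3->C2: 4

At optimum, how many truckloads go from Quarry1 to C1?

70

Solving gives:
  Quarry1→C1: 70 × $3 = $210
  Quarry2→C1: 30 × $8 = $240
  Quarry2→C2: 40 × $3 = $120
  Quarry3→C1: 50 × $3 = $150
Total cost = $720.
So Quarry1→C1 carries 70 truckloads.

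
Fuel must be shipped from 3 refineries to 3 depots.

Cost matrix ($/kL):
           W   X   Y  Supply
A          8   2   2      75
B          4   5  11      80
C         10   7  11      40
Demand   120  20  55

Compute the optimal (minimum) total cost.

A cheapest plan:
  A→X: 20 × $2 = $40
  A→Y: 55 × $2 = $110
  B→W: 80 × $4 = $320
  C→W: 40 × $10 = $400
Total = 40 + 110 + 320 + 400 = $870.

870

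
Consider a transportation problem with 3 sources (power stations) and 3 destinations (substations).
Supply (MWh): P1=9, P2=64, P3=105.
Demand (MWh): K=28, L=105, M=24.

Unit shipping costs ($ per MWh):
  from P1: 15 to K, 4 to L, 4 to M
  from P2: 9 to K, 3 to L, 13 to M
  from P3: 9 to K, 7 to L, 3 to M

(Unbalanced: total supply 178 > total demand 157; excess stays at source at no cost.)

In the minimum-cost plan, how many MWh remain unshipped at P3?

An optimal plan:
  P1 to L: 9 × $4 = $36
  P2 to L: 64 × $3 = $192
  P3 to K: 28 × $9 = $252
  P3 to L: 32 × $7 = $224
  P3 to M: 24 × $3 = $72
Total cost = $776.
P3 ships 84 of its 105, leaving 21.

21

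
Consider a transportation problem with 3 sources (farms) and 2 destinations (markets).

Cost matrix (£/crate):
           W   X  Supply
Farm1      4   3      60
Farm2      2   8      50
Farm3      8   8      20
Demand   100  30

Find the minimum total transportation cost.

Optimal allocation:
  Farm1 to W: 30 × £4 = £120
  Farm1 to X: 30 × £3 = £90
  Farm2 to W: 50 × £2 = £100
  Farm3 to W: 20 × £8 = £160
Total = 120 + 90 + 100 + 160 = £470.
(Supply check: Farm1 ships 60; Farm2 ships 50; Farm3 ships 20.)

470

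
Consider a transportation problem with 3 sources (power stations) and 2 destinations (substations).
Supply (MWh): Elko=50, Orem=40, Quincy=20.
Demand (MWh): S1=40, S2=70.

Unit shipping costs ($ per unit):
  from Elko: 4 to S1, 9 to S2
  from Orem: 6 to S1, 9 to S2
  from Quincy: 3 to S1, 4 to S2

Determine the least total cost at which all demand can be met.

690

One minimum-cost allocation:
  Elko->S1: 40 × $4 = $160
  Elko->S2: 10 × $9 = $90
  Orem->S2: 40 × $9 = $360
  Quincy->S2: 20 × $4 = $80
Total = 160 + 90 + 360 + 80 = $690.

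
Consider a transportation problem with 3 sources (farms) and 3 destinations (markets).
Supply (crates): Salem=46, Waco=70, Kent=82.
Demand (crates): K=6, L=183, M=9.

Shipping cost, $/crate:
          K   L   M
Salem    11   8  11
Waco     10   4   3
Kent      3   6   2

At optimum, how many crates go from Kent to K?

6

Optimal shipments:
  Salem to L: 46 × $8 = $368
  Waco to L: 70 × $4 = $280
  Kent to K: 6 × $3 = $18
  Kent to L: 67 × $6 = $402
  Kent to M: 9 × $2 = $18
Total cost = $1086.
So Kent→K carries 6 crates.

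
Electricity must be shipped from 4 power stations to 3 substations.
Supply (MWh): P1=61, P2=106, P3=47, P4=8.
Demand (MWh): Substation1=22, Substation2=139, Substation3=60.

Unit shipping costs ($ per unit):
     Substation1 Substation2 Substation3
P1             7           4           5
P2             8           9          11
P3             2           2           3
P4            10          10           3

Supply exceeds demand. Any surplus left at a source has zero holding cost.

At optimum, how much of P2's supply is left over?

1

Minimum-cost shipments:
  P1->Substation2: 56 MWh
  P1->Substation3: 5 MWh
  P2->Substation1: 22 MWh
  P2->Substation2: 83 MWh
  P3->Substation3: 47 MWh
  P4->Substation3: 8 MWh
Total cost = $1337.
P2 ships 105 of its 106, leaving 1.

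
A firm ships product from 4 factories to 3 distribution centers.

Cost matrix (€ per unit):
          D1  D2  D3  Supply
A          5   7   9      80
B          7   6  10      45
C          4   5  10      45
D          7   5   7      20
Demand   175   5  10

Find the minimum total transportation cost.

1025

Optimal allocation:
  A→D1: 80 × €5 = €400
  B→D1: 45 × €7 = €315
  C→D1: 45 × €4 = €180
  D→D1: 5 × €7 = €35
  D→D2: 5 × €5 = €25
  D→D3: 10 × €7 = €70
Total = 400 + 315 + 180 + 35 + 25 + 70 = €1025.
(Supply check: A ships 80; B ships 45; C ships 45; D ships 20.)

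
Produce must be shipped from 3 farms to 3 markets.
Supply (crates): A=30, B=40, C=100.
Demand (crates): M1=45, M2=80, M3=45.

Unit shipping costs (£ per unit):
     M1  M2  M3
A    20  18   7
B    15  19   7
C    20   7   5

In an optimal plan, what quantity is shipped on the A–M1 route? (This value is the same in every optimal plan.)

Optimal shipments:
  A–M1: 5 × £20 = £100
  A–M3: 25 × £7 = £175
  B–M1: 40 × £15 = £600
  C–M2: 80 × £7 = £560
  C–M3: 20 × £5 = £100
Total cost = £1535.
So A→M1 carries 5 crates.

5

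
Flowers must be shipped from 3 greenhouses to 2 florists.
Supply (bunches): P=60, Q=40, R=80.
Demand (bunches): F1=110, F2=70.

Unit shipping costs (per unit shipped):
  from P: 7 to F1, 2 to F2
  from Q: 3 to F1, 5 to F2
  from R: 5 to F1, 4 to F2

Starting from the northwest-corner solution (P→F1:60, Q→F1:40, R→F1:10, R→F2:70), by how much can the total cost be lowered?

240

Current plan cost = 60·7 + 40·3 + 10·5 + 70·4 = 870.
Optimal plan:
  P–F2: 60 × 2 = 120
  Q–F1: 40 × 3 = 120
  R–F1: 70 × 5 = 350
  R–F2: 10 × 4 = 40
Optimal cost = 630.
Saving = 870 − 630 = 240.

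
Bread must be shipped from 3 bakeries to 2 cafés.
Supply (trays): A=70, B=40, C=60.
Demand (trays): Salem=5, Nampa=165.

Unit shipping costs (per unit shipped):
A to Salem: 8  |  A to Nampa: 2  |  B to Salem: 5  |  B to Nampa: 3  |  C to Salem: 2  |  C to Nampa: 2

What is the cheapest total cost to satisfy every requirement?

Optimal allocation:
  A→Nampa: 70 × 2 = 140
  B→Nampa: 40 × 3 = 120
  C→Salem: 5 × 2 = 10
  C→Nampa: 55 × 2 = 110
Total = 140 + 120 + 10 + 110 = 380.

380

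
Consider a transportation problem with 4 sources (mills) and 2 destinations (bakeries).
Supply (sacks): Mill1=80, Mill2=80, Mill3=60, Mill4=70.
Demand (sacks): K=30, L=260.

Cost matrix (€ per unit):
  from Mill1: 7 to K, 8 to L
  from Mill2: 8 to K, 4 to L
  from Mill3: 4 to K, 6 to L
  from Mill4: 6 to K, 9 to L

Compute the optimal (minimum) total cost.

1860

Optimal allocation:
  Mill1 to L: 80 × €8 = €640
  Mill2 to L: 80 × €4 = €320
  Mill3 to L: 60 × €6 = €360
  Mill4 to K: 30 × €6 = €180
  Mill4 to L: 40 × €9 = €360
Total = 640 + 320 + 360 + 180 + 360 = €1860.
(Supply check: Mill1 ships 80; Mill2 ships 80; Mill3 ships 60; Mill4 ships 70.)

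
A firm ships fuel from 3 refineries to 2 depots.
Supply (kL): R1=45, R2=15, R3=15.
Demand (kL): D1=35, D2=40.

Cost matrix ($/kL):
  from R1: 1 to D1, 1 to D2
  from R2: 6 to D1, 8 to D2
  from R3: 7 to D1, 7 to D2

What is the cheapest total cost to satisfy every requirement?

240

A cheapest plan:
  R1->D1: 5 × $1 = $5
  R1->D2: 40 × $1 = $40
  R2->D1: 15 × $6 = $90
  R3->D1: 15 × $7 = $105
Total = 5 + 40 + 90 + 105 = $240.
(Supply check: R1 ships 45; R2 ships 15; R3 ships 15.)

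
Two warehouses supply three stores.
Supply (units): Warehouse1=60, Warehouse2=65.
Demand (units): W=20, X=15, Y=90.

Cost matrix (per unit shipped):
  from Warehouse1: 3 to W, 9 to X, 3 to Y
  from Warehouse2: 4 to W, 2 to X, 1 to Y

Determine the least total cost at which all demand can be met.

260

One minimum-cost allocation:
  Warehouse1 to W: 20 × 3 = 60
  Warehouse1 to Y: 40 × 3 = 120
  Warehouse2 to X: 15 × 2 = 30
  Warehouse2 to Y: 50 × 1 = 50
Total = 60 + 120 + 30 + 50 = 260.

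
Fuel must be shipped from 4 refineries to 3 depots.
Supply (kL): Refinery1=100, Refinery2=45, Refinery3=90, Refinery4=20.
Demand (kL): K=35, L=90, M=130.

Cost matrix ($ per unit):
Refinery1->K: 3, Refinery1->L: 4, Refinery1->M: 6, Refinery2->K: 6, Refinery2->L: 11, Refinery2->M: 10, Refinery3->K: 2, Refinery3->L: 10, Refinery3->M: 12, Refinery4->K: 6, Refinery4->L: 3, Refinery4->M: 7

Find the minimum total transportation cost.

1700

Optimal allocation:
  Refinery1–L: 70 × $4 = $280
  Refinery1–M: 30 × $6 = $180
  Refinery2–M: 45 × $10 = $450
  Refinery3–K: 35 × $2 = $70
  Refinery3–M: 55 × $12 = $660
  Refinery4–L: 20 × $3 = $60
Total = 280 + 180 + 450 + 70 + 660 + 60 = $1700.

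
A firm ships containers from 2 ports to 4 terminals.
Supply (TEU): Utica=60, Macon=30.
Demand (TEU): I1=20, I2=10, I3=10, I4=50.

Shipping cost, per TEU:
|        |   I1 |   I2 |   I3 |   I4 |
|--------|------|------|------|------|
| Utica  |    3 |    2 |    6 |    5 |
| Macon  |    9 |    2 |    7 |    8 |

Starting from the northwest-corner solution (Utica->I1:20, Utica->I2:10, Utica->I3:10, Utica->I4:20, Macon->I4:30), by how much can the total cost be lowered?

Current plan cost = 20·3 + 10·2 + 10·6 + 20·5 + 30·8 = 480.
Optimal plan:
  Utica to I1: 20 × 3 = 60
  Utica to I4: 40 × 5 = 200
  Macon to I2: 10 × 2 = 20
  Macon to I3: 10 × 7 = 70
  Macon to I4: 10 × 8 = 80
Optimal cost = 430.
Saving = 480 − 430 = 50.

50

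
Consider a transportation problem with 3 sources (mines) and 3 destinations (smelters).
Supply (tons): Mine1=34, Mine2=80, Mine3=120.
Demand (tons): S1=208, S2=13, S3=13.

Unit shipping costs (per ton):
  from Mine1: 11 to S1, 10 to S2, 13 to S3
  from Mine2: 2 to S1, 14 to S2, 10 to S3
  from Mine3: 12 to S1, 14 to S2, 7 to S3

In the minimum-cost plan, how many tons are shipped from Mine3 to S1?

107

The minimum-cost plan:
  Mine1 to S1: 21 × 11 = 231
  Mine1 to S2: 13 × 10 = 130
  Mine2 to S1: 80 × 2 = 160
  Mine3 to S1: 107 × 12 = 1284
  Mine3 to S3: 13 × 7 = 91
Total cost = 1896.
So Mine3→S1 carries 107 tons.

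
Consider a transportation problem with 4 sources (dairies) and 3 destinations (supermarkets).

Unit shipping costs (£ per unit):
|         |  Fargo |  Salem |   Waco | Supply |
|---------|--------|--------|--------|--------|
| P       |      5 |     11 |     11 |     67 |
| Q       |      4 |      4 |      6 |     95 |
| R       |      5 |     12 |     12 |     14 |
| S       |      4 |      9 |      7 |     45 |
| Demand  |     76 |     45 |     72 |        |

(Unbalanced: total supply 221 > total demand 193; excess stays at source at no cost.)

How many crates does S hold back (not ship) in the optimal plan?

0

Minimum-cost shipments:
  P to Fargo: 39 × £5 = £195
  Q to Salem: 45 × £4 = £180
  Q to Waco: 50 × £6 = £300
  R to Fargo: 14 × £5 = £70
  S to Fargo: 23 × £4 = £92
  S to Waco: 22 × £7 = £154
Total cost = £991.
S ships 45 of its 45, leaving 0.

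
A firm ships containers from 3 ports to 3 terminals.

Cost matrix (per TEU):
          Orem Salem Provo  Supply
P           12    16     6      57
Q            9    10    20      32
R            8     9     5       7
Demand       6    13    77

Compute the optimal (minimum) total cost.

An optimal shipping plan:
  P->Provo: 57 × 6 = 342
  Q->Orem: 6 × 9 = 54
  Q->Salem: 13 × 10 = 130
  Q->Provo: 13 × 20 = 260
  R->Provo: 7 × 5 = 35
Total = 342 + 54 + 130 + 260 + 35 = 821.

821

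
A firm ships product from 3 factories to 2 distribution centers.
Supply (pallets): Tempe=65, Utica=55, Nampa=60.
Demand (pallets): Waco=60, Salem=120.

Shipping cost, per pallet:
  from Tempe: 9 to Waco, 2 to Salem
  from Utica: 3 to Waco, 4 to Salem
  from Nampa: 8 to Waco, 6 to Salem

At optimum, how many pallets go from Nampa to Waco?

The minimum-cost plan:
  Tempe→Salem: 65 pallets
  Utica→Waco: 55 pallets
  Nampa→Waco: 5 pallets
  Nampa→Salem: 55 pallets
Total cost = 665.
So Nampa→Waco carries 5 pallets.

5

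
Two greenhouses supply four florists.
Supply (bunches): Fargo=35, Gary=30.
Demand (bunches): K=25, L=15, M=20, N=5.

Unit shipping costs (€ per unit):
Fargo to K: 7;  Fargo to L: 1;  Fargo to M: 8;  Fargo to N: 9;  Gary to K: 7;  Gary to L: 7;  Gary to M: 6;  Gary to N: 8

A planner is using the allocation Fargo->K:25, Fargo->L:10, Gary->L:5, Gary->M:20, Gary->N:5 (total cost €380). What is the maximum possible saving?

30

Current plan cost = 25·7 + 10·1 + 5·7 + 20·6 + 5·8 = €380.
Optimal plan:
  Fargo to K: 20 × €7 = €140
  Fargo to L: 15 × €1 = €15
  Gary to K: 5 × €7 = €35
  Gary to M: 20 × €6 = €120
  Gary to N: 5 × €8 = €40
Optimal cost = €350.
Saving = 380 − 350 = €30.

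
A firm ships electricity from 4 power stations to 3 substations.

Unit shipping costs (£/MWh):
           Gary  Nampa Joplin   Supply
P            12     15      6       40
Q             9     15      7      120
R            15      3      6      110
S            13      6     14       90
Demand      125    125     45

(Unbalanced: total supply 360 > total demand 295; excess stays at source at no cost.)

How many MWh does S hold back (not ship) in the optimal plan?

An optimal plan:
  P->Joplin: 40 × £6 = £240
  Q->Gary: 120 × £9 = £1080
  R->Nampa: 105 × £3 = £315
  R->Joplin: 5 × £6 = £30
  S->Gary: 5 × £13 = £65
  S->Nampa: 20 × £6 = £120
Total cost = £1850.
S ships 25 of its 90, leaving 65.

65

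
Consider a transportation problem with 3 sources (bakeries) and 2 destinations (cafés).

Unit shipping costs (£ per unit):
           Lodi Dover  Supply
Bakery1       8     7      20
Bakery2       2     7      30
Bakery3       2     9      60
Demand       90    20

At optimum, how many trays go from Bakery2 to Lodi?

Solving gives:
  Bakery1–Dover: 20 × £7 = £140
  Bakery2–Lodi: 30 × £2 = £60
  Bakery3–Lodi: 60 × £2 = £120
Total cost = £320.
So Bakery2→Lodi carries 30 trays.

30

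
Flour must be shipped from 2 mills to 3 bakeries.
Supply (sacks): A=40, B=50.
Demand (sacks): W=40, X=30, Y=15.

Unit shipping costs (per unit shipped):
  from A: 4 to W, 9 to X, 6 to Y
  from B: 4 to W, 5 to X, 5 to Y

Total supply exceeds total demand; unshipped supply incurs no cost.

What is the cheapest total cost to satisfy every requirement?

A cheapest plan:
  A→W: 40 sacks
  B→X: 30 sacks
  B→Y: 15 sacks
Total cost = 385.
(Supply check: A ships 40; B ships 45.)

385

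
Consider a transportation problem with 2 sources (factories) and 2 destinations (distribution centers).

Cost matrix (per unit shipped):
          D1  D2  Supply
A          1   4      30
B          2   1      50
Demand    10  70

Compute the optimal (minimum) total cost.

A cheapest plan:
  A to D1: 10 × 1 = 10
  A to D2: 20 × 4 = 80
  B to D2: 50 × 1 = 50
Total = 10 + 80 + 50 = 140.
(Supply check: A ships 30; B ships 50.)

140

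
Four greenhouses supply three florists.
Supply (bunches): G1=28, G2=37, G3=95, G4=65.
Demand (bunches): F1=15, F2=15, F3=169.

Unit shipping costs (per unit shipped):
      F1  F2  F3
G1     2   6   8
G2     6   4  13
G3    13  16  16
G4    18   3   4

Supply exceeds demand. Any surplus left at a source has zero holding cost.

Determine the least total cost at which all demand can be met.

1829

An optimal shipping plan:
  G1–F3: 28 × 8 = 224
  G2–F1: 15 × 6 = 90
  G2–F2: 15 × 4 = 60
  G2–F3: 7 × 13 = 91
  G3–F3: 69 × 16 = 1104
  G4–F3: 65 × 4 = 260
Total = 224 + 90 + 60 + 91 + 1104 + 260 = 1829.
(Supply check: G1 ships 28; G2 ships 37; G3 ships 69; G4 ships 65.)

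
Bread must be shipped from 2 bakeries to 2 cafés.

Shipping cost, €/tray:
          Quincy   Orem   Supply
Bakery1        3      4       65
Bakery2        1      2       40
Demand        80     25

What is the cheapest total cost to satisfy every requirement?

260

A cheapest plan:
  Bakery1→Quincy: 40 × €3 = €120
  Bakery1→Orem: 25 × €4 = €100
  Bakery2→Quincy: 40 × €1 = €40
Total = 120 + 100 + 40 = €260.
(Supply check: Bakery1 ships 65; Bakery2 ships 40.)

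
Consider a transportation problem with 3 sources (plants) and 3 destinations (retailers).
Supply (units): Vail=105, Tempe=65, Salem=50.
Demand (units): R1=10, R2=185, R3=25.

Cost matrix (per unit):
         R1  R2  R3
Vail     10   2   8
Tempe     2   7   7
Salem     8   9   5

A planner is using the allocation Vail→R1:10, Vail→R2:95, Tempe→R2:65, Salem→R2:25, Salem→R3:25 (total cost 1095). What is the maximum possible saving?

130

Current plan cost = 10·10 + 95·2 + 65·7 + 25·9 + 25·5 = 1095.
Optimal plan:
  Vail–R2: 105 × 2 = 210
  Tempe–R1: 10 × 2 = 20
  Tempe–R2: 55 × 7 = 385
  Salem–R2: 25 × 9 = 225
  Salem–R3: 25 × 5 = 125
Optimal cost = 965.
Saving = 1095 − 965 = 130.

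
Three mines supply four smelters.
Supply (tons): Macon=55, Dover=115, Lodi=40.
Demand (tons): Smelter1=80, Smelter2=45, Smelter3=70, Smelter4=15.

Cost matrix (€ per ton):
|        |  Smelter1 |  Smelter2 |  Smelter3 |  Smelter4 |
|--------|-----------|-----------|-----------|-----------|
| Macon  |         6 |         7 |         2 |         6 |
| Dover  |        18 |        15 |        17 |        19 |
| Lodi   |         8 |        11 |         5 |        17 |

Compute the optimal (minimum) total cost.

2335

A cheapest plan:
  Macon to Smelter3: 40 tons
  Macon to Smelter4: 15 tons
  Dover to Smelter1: 70 tons
  Dover to Smelter2: 45 tons
  Lodi to Smelter1: 10 tons
  Lodi to Smelter3: 30 tons
Total cost = €2335.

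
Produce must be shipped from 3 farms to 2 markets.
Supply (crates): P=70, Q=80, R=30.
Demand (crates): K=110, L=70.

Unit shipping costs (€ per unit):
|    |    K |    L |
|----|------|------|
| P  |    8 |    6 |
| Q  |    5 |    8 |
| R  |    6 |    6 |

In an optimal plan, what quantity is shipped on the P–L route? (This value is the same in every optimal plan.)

Optimal shipments:
  P→L: 70 × €6 = €420
  Q→K: 80 × €5 = €400
  R→K: 30 × €6 = €180
Total cost = €1000.
So P→L carries 70 crates.

70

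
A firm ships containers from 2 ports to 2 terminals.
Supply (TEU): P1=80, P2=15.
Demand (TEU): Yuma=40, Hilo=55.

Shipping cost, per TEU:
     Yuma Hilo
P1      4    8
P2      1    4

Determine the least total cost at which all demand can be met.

A cheapest plan:
  P1->Yuma: 40 TEU
  P1->Hilo: 40 TEU
  P2->Hilo: 15 TEU
Total cost = 540.
(Supply check: P1 ships 80; P2 ships 15.)

540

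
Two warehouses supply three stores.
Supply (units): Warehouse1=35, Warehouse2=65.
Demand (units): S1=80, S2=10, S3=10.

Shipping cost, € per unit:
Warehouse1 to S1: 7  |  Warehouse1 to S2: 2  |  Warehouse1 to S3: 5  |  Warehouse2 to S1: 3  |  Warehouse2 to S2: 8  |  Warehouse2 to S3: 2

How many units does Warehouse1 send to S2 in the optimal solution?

Optimal shipments:
  Warehouse1→S1: 15 × €7 = €105
  Warehouse1→S2: 10 × €2 = €20
  Warehouse1→S3: 10 × €5 = €50
  Warehouse2→S1: 65 × €3 = €195
Total cost = €370.
So Warehouse1→S2 carries 10 units.

10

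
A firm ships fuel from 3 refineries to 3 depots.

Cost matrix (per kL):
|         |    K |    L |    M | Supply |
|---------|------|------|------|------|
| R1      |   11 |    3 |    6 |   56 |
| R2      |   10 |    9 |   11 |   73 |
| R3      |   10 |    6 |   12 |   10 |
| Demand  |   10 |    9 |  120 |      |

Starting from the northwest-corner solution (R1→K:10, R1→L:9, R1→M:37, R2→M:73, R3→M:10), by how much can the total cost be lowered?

88

Current plan cost = 10·11 + 9·3 + 37·6 + 73·11 + 10·12 = 1282.
Optimal plan:
  R1–M: 56 kL
  R2–K: 9 kL
  R2–M: 64 kL
  R3–K: 1 kL
  R3–L: 9 kL
Optimal cost = 1194.
Saving = 1282 − 1194 = 88.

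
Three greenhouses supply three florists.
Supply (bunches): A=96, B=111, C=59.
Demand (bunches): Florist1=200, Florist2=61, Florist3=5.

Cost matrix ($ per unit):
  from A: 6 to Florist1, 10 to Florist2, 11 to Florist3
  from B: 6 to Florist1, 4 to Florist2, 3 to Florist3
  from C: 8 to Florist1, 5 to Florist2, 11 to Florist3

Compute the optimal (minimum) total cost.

One minimum-cost allocation:
  A to Florist1: 96 × $6 = $576
  B to Florist1: 104 × $6 = $624
  B to Florist2: 2 × $4 = $8
  B to Florist3: 5 × $3 = $15
  C to Florist2: 59 × $5 = $295
Total = 576 + 624 + 8 + 15 + 295 = $1518.
(Supply check: A ships 96; B ships 111; C ships 59.)

1518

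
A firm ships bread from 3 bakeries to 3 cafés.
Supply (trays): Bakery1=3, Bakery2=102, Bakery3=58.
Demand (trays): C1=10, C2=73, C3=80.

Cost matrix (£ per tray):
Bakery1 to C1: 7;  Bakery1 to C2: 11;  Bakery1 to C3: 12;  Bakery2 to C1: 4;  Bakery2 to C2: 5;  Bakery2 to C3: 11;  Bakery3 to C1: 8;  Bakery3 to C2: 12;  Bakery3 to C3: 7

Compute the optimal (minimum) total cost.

One minimum-cost allocation:
  Bakery1->C3: 3 × £12 = £36
  Bakery2->C1: 10 × £4 = £40
  Bakery2->C2: 73 × £5 = £365
  Bakery2->C3: 19 × £11 = £209
  Bakery3->C3: 58 × £7 = £406
Total = 36 + 40 + 365 + 209 + 406 = £1056.

1056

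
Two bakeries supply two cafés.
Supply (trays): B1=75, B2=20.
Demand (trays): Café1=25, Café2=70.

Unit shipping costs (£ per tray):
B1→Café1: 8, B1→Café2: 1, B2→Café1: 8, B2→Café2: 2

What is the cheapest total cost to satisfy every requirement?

Optimal allocation:
  B1–Café1: 5 × £8 = £40
  B1–Café2: 70 × £1 = £70
  B2–Café1: 20 × £8 = £160
Total = 40 + 70 + 160 = £270.

270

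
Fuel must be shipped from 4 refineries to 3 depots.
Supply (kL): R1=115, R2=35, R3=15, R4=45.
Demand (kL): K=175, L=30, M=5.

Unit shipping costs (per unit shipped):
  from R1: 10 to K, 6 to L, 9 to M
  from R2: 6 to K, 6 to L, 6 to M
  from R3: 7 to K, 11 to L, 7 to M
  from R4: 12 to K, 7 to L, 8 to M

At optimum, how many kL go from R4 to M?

Solving gives:
  R1–K: 115 × 10 = 1150
  R2–K: 35 × 6 = 210
  R3–K: 15 × 7 = 105
  R4–K: 10 × 12 = 120
  R4–L: 30 × 7 = 210
  R4–M: 5 × 8 = 40
Total cost = 1835.
So R4→M carries 5 kL.

5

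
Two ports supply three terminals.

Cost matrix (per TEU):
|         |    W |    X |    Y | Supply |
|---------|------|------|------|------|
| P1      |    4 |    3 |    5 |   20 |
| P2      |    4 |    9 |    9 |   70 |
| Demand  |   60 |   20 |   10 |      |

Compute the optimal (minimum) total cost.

One minimum-cost allocation:
  P1->X: 20 × 3 = 60
  P2->W: 60 × 4 = 240
  P2->Y: 10 × 9 = 90
Total = 60 + 240 + 90 = 390.

390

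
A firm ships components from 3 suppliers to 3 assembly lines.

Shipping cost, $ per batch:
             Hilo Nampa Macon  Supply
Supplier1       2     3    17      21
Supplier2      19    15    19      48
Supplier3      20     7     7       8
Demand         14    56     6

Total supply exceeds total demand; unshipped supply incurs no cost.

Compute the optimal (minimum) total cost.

810

One minimum-cost allocation:
  Supplier1–Hilo: 14 batches
  Supplier1–Nampa: 7 batches
  Supplier2–Nampa: 47 batches
  Supplier3–Nampa: 2 batches
  Supplier3–Macon: 6 batches
Total cost = $810.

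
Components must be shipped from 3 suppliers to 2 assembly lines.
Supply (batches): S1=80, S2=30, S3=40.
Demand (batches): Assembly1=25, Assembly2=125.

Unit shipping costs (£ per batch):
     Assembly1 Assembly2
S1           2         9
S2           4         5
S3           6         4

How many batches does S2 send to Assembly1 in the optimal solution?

0

Optimal shipments:
  S1->Assembly1: 25 × £2 = £50
  S1->Assembly2: 55 × £9 = £495
  S2->Assembly2: 30 × £5 = £150
  S3->Assembly2: 40 × £4 = £160
Total cost = £855.
The route S2→Assembly1 is not used.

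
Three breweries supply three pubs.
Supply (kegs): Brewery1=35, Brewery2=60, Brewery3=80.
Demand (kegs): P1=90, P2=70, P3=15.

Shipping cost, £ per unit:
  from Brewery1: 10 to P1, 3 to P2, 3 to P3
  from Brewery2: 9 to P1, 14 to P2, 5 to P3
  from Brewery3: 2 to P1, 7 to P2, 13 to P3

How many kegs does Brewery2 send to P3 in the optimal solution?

Solving gives:
  Brewery1–P2: 35 kegs
  Brewery2–P1: 45 kegs
  Brewery2–P3: 15 kegs
  Brewery3–P1: 45 kegs
  Brewery3–P2: 35 kegs
Total cost = £920.
So Brewery2→P3 carries 15 kegs.

15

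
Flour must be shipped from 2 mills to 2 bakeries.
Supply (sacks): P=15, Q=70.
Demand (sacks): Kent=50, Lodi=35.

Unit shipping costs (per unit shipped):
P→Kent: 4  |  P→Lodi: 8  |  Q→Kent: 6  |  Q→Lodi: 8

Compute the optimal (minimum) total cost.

550

A cheapest plan:
  P→Kent: 15 × 4 = 60
  Q→Kent: 35 × 6 = 210
  Q→Lodi: 35 × 8 = 280
Total = 60 + 210 + 280 = 550.
(Supply check: P ships 15; Q ships 70.)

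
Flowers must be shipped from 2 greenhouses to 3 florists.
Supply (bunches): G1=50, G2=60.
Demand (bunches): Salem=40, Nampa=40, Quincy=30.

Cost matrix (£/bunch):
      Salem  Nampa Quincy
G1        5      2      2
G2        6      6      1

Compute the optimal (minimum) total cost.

Optimal allocation:
  G1 to Salem: 10 bunches
  G1 to Nampa: 40 bunches
  G2 to Salem: 30 bunches
  G2 to Quincy: 30 bunches
Total cost = £340.

340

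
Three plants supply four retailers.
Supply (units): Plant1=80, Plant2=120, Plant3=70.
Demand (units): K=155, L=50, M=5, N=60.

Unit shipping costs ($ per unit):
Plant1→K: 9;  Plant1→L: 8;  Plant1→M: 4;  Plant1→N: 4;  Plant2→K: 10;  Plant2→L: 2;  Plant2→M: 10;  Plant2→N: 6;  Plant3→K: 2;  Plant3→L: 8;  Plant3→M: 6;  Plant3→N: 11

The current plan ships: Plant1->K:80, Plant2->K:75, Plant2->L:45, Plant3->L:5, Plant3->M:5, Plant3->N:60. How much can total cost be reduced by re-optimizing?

Current plan cost = 80·9 + 75·10 + 45·2 + 5·8 + 5·6 + 60·11 = $2290.
Optimal plan:
  Plant1 to K: 15 × $9 = $135
  Plant1 to M: 5 × $4 = $20
  Plant1 to N: 60 × $4 = $240
  Plant2 to K: 70 × $10 = $700
  Plant2 to L: 50 × $2 = $100
  Plant3 to K: 70 × $2 = $140
Optimal cost = $1335.
Saving = 2290 − 1335 = $955.

955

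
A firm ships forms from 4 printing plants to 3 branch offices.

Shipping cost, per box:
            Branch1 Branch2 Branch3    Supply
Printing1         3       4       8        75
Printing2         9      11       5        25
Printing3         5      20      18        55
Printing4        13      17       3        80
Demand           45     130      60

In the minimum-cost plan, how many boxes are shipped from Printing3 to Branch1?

Optimal shipments:
  Printing1 to Branch2: 75 × 4 = 300
  Printing2 to Branch2: 25 × 11 = 275
  Printing3 to Branch1: 45 × 5 = 225
  Printing3 to Branch2: 10 × 20 = 200
  Printing4 to Branch2: 20 × 17 = 340
  Printing4 to Branch3: 60 × 3 = 180
Total cost = 1520.
So Printing3→Branch1 carries 45 boxes.

45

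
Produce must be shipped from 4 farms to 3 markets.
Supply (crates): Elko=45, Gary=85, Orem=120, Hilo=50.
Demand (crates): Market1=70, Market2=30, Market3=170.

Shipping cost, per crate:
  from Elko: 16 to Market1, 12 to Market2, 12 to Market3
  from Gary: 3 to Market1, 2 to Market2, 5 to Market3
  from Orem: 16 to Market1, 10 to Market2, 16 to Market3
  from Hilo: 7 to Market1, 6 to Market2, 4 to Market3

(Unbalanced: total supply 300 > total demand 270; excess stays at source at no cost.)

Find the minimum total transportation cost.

2285

One minimum-cost allocation:
  Elko→Market3: 45 crates
  Gary→Market1: 70 crates
  Gary→Market3: 15 crates
  Orem→Market2: 30 crates
  Orem→Market3: 60 crates
  Hilo→Market3: 50 crates
Total cost = 2285.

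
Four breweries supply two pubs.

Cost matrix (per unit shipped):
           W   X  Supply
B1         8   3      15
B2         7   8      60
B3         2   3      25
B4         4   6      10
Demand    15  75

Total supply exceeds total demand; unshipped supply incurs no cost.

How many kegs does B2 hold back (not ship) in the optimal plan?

20

Minimum-cost shipments:
  B1->X: 15 × 3 = 45
  B2->X: 40 × 8 = 320
  B3->W: 5 × 2 = 10
  B3->X: 20 × 3 = 60
  B4->W: 10 × 4 = 40
Total cost = 475.
B2 ships 40 of its 60, leaving 20.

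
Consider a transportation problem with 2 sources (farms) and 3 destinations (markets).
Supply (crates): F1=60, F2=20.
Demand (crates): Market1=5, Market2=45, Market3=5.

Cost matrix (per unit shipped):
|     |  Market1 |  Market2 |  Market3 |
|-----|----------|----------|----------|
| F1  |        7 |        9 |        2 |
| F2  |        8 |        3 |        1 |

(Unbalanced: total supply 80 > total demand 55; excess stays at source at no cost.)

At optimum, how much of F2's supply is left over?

Minimum-cost shipments:
  F1→Market1: 5 crates
  F1→Market2: 25 crates
  F1→Market3: 5 crates
  F2→Market2: 20 crates
Total cost = 330.
F2 ships 20 of its 20, leaving 0.

0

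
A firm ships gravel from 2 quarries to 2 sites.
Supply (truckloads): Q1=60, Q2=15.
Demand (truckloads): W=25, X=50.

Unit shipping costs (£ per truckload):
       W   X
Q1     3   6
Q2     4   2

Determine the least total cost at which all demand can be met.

An optimal shipping plan:
  Q1–W: 25 × £3 = £75
  Q1–X: 35 × £6 = £210
  Q2–X: 15 × £2 = £30
Total = 75 + 210 + 30 = £315.

315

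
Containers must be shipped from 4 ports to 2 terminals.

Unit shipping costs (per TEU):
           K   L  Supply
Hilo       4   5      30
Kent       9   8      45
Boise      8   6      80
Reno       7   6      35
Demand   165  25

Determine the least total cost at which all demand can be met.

Optimal allocation:
  Hilo->K: 30 TEU
  Kent->K: 45 TEU
  Boise->K: 55 TEU
  Boise->L: 25 TEU
  Reno->K: 35 TEU
Total cost = 1360.
(Supply check: Hilo ships 30; Kent ships 45; Boise ships 80; Reno ships 35.)

1360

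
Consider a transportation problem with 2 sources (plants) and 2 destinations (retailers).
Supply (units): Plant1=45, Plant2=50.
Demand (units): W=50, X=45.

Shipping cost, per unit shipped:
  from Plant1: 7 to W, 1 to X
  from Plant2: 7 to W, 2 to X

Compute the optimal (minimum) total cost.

395

One minimum-cost allocation:
  Plant1→X: 45 × 1 = 45
  Plant2→W: 50 × 7 = 350
Total = 45 + 350 = 395.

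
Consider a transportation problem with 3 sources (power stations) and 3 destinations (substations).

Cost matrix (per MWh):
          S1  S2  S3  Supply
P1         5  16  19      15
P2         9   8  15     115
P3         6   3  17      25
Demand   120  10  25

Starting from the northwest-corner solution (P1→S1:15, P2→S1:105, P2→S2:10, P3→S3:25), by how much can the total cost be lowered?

Current plan cost = 15·5 + 105·9 + 10·8 + 25·17 = 1525.
Optimal plan:
  P1–S1: 15 × 5 = 75
  P2–S1: 90 × 9 = 810
  P2–S3: 25 × 15 = 375
  P3–S1: 15 × 6 = 90
  P3–S2: 10 × 3 = 30
Optimal cost = 1380.
Saving = 1525 − 1380 = 145.

145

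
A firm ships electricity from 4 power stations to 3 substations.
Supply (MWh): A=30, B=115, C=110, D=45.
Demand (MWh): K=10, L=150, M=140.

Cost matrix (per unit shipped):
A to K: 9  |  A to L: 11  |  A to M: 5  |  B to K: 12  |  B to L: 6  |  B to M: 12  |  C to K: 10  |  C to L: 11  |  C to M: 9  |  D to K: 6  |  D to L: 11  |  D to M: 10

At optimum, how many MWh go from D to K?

10

Optimal shipments:
  A->M: 30 × 5 = 150
  B->L: 115 × 6 = 690
  C->M: 110 × 9 = 990
  D->K: 10 × 6 = 60
  D->L: 35 × 11 = 385
Total cost = 2275.
So D→K carries 10 MWh.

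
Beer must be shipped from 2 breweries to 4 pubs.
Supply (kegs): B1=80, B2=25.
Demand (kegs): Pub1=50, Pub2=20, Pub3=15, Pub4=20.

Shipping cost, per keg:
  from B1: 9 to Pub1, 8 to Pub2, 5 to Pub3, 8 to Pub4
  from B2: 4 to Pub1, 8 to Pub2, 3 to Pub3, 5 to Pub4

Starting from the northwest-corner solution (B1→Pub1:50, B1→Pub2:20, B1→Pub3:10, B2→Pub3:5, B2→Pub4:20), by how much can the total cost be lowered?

Current plan cost = 50·9 + 20·8 + 10·5 + 5·3 + 20·5 = 775.
Optimal plan:
  B1 to Pub1: 25 kegs
  B1 to Pub2: 20 kegs
  B1 to Pub3: 15 kegs
  B1 to Pub4: 20 kegs
  B2 to Pub1: 25 kegs
Optimal cost = 720.
Saving = 775 − 720 = 55.

55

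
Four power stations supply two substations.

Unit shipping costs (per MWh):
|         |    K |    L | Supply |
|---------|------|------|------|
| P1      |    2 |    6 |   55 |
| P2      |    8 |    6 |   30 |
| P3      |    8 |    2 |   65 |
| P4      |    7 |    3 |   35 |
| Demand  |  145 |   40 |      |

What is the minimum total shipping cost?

One minimum-cost allocation:
  P1->K: 55 MWh
  P2->K: 30 MWh
  P3->K: 25 MWh
  P3->L: 40 MWh
  P4->K: 35 MWh
Total cost = 875.

875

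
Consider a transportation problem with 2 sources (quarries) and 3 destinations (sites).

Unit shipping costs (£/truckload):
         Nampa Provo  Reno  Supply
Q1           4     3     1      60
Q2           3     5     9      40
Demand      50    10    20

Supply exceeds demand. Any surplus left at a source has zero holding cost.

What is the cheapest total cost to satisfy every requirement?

One minimum-cost allocation:
  Q1–Nampa: 10 truckloads
  Q1–Provo: 10 truckloads
  Q1–Reno: 20 truckloads
  Q2–Nampa: 40 truckloads
Total cost = £210.
(Supply check: Q1 ships 40; Q2 ships 40.)

210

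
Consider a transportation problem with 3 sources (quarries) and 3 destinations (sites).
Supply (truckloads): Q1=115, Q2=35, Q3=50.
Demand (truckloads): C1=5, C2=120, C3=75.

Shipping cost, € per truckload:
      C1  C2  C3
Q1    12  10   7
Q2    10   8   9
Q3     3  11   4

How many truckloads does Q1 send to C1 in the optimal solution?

Optimal shipments:
  Q1→C2: 85 truckloads
  Q1→C3: 30 truckloads
  Q2→C2: 35 truckloads
  Q3→C1: 5 truckloads
  Q3→C3: 45 truckloads
Total cost = €1535.
The route Q1→C1 is not used.

0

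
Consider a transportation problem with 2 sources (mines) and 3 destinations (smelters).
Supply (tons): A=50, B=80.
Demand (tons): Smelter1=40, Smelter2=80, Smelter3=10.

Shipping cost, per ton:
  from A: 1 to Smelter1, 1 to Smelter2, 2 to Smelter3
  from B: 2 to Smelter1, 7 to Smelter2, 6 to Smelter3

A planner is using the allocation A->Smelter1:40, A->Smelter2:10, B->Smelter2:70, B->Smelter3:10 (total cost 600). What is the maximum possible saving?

200

Current plan cost = 40·1 + 10·1 + 70·7 + 10·6 = 600.
Optimal plan:
  A–Smelter2: 50 × 1 = 50
  B–Smelter1: 40 × 2 = 80
  B–Smelter2: 30 × 7 = 210
  B–Smelter3: 10 × 6 = 60
Optimal cost = 400.
Saving = 600 − 400 = 200.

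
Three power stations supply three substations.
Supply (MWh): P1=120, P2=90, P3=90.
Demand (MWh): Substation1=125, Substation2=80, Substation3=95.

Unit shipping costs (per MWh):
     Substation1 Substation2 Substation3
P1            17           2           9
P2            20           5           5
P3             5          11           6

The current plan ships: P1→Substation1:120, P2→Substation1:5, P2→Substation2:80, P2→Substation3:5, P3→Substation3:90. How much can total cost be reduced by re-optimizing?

1405

Current plan cost = 120·17 + 5·20 + 80·5 + 5·5 + 90·6 = 3105.
Optimal plan:
  P1–Substation1: 35 × 17 = 595
  P1–Substation2: 80 × 2 = 160
  P1–Substation3: 5 × 9 = 45
  P2–Substation3: 90 × 5 = 450
  P3–Substation1: 90 × 5 = 450
Optimal cost = 1700.
Saving = 3105 − 1700 = 1405.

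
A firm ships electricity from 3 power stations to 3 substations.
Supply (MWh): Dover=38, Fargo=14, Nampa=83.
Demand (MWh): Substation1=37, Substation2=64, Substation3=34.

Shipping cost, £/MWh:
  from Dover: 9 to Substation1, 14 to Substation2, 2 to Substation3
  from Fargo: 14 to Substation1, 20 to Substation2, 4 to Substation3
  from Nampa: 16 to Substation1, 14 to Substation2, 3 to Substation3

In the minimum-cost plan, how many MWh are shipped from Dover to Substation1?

37

Optimal shipments:
  Dover→Substation1: 37 × £9 = £333
  Dover→Substation3: 1 × £2 = £2
  Fargo→Substation3: 14 × £4 = £56
  Nampa→Substation2: 64 × £14 = £896
  Nampa→Substation3: 19 × £3 = £57
Total cost = £1344.
So Dover→Substation1 carries 37 MWh.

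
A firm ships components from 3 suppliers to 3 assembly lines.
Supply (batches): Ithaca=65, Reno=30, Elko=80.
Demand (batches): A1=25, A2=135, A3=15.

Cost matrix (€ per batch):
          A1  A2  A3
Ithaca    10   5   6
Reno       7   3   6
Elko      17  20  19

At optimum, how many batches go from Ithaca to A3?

0

The minimum-cost plan:
  Ithaca to A2: 65 × €5 = €325
  Reno to A2: 30 × €3 = €90
  Elko to A1: 25 × €17 = €425
  Elko to A2: 40 × €20 = €800
  Elko to A3: 15 × €19 = €285
Total cost = €1925.
The route Ithaca→A3 is not used.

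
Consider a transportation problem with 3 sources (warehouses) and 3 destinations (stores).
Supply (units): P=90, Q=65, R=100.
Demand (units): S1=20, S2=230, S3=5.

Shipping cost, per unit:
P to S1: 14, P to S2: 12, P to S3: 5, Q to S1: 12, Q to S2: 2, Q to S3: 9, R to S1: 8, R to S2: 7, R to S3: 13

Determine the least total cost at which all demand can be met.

1895

An optimal shipping plan:
  P to S2: 85 × 12 = 1020
  P to S3: 5 × 5 = 25
  Q to S2: 65 × 2 = 130
  R to S1: 20 × 8 = 160
  R to S2: 80 × 7 = 560
Total = 1020 + 25 + 130 + 160 + 560 = 1895.
(Supply check: P ships 90; Q ships 65; R ships 100.)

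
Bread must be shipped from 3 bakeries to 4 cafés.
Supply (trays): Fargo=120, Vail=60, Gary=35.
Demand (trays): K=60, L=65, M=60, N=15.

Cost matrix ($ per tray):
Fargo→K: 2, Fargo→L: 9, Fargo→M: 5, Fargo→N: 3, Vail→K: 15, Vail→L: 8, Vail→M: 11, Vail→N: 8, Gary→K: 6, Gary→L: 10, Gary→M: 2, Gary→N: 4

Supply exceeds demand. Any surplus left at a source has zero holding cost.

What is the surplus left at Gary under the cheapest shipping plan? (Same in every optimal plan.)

0

An optimal plan:
  Fargo–K: 60 × $2 = $120
  Fargo–L: 5 × $9 = $45
  Fargo–M: 25 × $5 = $125
  Fargo–N: 15 × $3 = $45
  Vail–L: 60 × $8 = $480
  Gary–M: 35 × $2 = $70
Total cost = $885.
Gary ships 35 of its 35, leaving 0.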